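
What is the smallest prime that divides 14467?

14467 is odd.
Digit sum 22, not divisible by 3.
Ends in 7: not divisible by 5.
7: 14467 = 7·2066 + 5
11: 14467 = 11·1315 + 2
13: 14467 = 13·1112 + 11
17: 14467 = 17·851

17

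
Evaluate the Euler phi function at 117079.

Factor: 117079 = 17 · 71 · 97.
φ(117079) = (17−1) · (71−1) · (97−1) = 16 · 70 · 96 = 107520.

107520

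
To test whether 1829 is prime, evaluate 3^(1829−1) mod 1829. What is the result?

534

3^1 ≡ 3 (mod 1829)
3^2 ≡ 3^2 = 9 ≡ 9 (mod 1829)
3^4 ≡ 9^2 = 81 ≡ 81 (mod 1829)
3^8 ≡ 81^2 = 6561 ≡ 1074 (mod 1829)
3^16 ≡ 1074^2 = 1153476 ≡ 1206 (mod 1829)
3^32 ≡ 1206^2 = 1454436 ≡ 381 (mod 1829)
3^64 ≡ 381^2 = 145161 ≡ 670 (mod 1829)
3^128 ≡ 670^2 = 448900 ≡ 795 (mod 1829)
3^256 ≡ 795^2 = 632025 ≡ 1020 (mod 1829)
3^512 ≡ 1020^2 = 1040400 ≡ 1528 (mod 1829)
3^1024 ≡ 1528^2 = 2334784 ≡ 980 (mod 1829)
1828 = 1024 + 512 + 256 + 32 + 4 in binary powers of 2.
So 3^1828 ≡ 980 · 1528 · 1020 · 381 · 81 ≡ 534 (mod 1829).
Since 534 ≠ 1, base 3 is a Fermat witness: 1829 is composite.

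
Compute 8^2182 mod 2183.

8^1 ≡ 8 (mod 2183)
8^2 ≡ 8^2 = 64 ≡ 64 (mod 2183)
8^4 ≡ 64^2 = 4096 ≡ 1913 (mod 2183)
8^8 ≡ 1913^2 = 3659569 ≡ 861 (mod 2183)
8^16 ≡ 861^2 = 741321 ≡ 1284 (mod 2183)
8^32 ≡ 1284^2 = 1648656 ≡ 491 (mod 2183)
8^64 ≡ 491^2 = 241081 ≡ 951 (mod 2183)
8^128 ≡ 951^2 = 904401 ≡ 639 (mod 2183)
8^256 ≡ 639^2 = 408321 ≡ 100 (mod 2183)
8^512 ≡ 100^2 = 10000 ≡ 1268 (mod 2183)
8^1024 ≡ 1268^2 = 1607824 ≡ 1136 (mod 2183)
8^2048 ≡ 1136^2 = 1290496 ≡ 343 (mod 2183)
2182 = 2048 + 128 + 4 + 2 in binary powers of 2.
So 8^2182 ≡ 343 · 639 · 1913 · 64 ≡ 2009 (mod 2183).
Since 2009 ≠ 1, base 8 is a Fermat witness: 2183 is composite.

2009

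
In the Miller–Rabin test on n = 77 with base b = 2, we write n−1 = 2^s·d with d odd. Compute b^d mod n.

77 − 1 = 76 = 2^2 · 19, so d = 19.
2^1 ≡ 2 (mod 77)
2^2 ≡ 2^2 = 4 ≡ 4 (mod 77)
2^4 ≡ 4^2 = 16 ≡ 16 (mod 77)
2^8 ≡ 16^2 = 256 ≡ 25 (mod 77)
2^16 ≡ 25^2 = 625 ≡ 9 (mod 77)
19 = 16 + 2 + 1 in binary powers of 2.
So 2^19 ≡ 9 · 4 · 2 ≡ 72 (mod 77).
Squaring chain: 72 → 25; never reaches −1, so base 2 is a Miller–Rabin witness that 77 is composite.

72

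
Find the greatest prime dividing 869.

869 = 11 · 79
79 is prime.
So 869 = 11 · 79; the largest prime factor is 79.

79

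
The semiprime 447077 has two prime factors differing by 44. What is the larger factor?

Since p = q + 44, we have 447077 = q(q + 44), so q² + 44q − 447077 = 0.
Discriminant: 44² + 4·447077 = 1936 + 1788308 = 1790244; √1790244 = 1338.
q = (−44 + 1338)/2 = 647, and p = q + 44 = 691.
Check: 647 · 691 = 447077.

691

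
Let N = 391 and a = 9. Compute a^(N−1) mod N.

9^1 ≡ 9 (mod 391)
9^2 ≡ 9^2 = 81 ≡ 81 (mod 391)
9^4 ≡ 81^2 = 6561 ≡ 305 (mod 391)
9^8 ≡ 305^2 = 93025 ≡ 358 (mod 391)
9^16 ≡ 358^2 = 128164 ≡ 307 (mod 391)
9^32 ≡ 307^2 = 94249 ≡ 18 (mod 391)
9^64 ≡ 18^2 = 324 ≡ 324 (mod 391)
9^128 ≡ 324^2 = 104976 ≡ 188 (mod 391)
9^256 ≡ 188^2 = 35344 ≡ 154 (mod 391)
390 = 256 + 128 + 4 + 2 in binary powers of 2.
So 9^390 ≡ 154 · 188 · 305 · 81 ≡ 123 (mod 391).
Since 123 ≠ 1, base 9 is a Fermat witness: 391 is composite.

123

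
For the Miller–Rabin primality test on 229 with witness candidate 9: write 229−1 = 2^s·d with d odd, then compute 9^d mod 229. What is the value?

229 − 1 = 228 = 2^2 · 57, so d = 57.
9^1 ≡ 9 (mod 229)
9^2 ≡ 9^2 = 81 ≡ 81 (mod 229)
9^4 ≡ 81^2 = 6561 ≡ 149 (mod 229)
9^8 ≡ 149^2 = 22201 ≡ 217 (mod 229)
9^16 ≡ 217^2 = 47089 ≡ 144 (mod 229)
9^32 ≡ 144^2 = 20736 ≡ 126 (mod 229)
57 = 32 + 16 + 8 + 1 in binary powers of 2.
So 9^57 ≡ 126 · 144 · 217 · 9 ≡ 1 (mod 229).
Since 9^d ≡ 1 (mod 229), base 9 does not prove 229 composite.

1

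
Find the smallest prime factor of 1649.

1649 is odd.
Digit sum 20, not divisible by 3.
Ends in 9: not divisible by 5.
7: 1649 = 7·235 + 4
11: 1649 = 11·149 + 10
13: 1649 = 13·126 + 11
17: 1649 = 17·97

17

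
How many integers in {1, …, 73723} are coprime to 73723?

Factor: 73723 = 13 · 53 · 107.
φ(73723) = (13−1) · (53−1) · (107−1) = 12 · 52 · 106 = 66144.

66144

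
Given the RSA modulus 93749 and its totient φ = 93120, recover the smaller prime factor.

241

φ(n) = (p−1)(q−1) = n − (p+q) + 1, so p + q = 93749 − 93120 + 1 = 630.
p and q are the roots of t² − 630t + 93749 = 0.
Discriminant: 630² − 4·93749 = 396900 − 374996 = 21904; √21904 = 148.
q = (630 − 148)/2 = 241, p = (630 + 148)/2 = 389.
Check: 241 · 389 = 93749.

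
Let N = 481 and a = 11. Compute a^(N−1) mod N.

11^1 ≡ 11 (mod 481)
11^2 ≡ 11^2 = 121 ≡ 121 (mod 481)
11^4 ≡ 121^2 = 14641 ≡ 211 (mod 481)
11^8 ≡ 211^2 = 44521 ≡ 269 (mod 481)
11^16 ≡ 269^2 = 72361 ≡ 211 (mod 481)
11^32 ≡ 211^2 = 44521 ≡ 269 (mod 481)
11^64 ≡ 269^2 = 72361 ≡ 211 (mod 481)
11^128 ≡ 211^2 = 44521 ≡ 269 (mod 481)
11^256 ≡ 269^2 = 72361 ≡ 211 (mod 481)
480 = 256 + 128 + 64 + 32 in binary powers of 2.
So 11^480 ≡ 211 · 269 · 211 · 269 ≡ 1 (mod 481).
Since the result is 1, base 11 gives no evidence that 481 is composite.

1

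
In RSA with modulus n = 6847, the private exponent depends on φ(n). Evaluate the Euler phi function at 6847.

6640

Factor: 6847 = 41 · 167.
φ(6847) = (41−1) · (167−1) = 40 · 166 = 6640.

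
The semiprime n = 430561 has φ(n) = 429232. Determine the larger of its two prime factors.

φ(n) = (p−1)(q−1) = n − (p+q) + 1, so p + q = 430561 − 429232 + 1 = 1330.
p and q are the roots of t² − 1330t + 430561 = 0.
Discriminant: 1330² − 4·430561 = 1768900 − 1722244 = 46656; √46656 = 216.
q = (1330 − 216)/2 = 557, p = (1330 + 216)/2 = 773.
Check: 557 · 773 = 430561.

773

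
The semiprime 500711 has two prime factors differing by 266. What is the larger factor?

853

Since p = q + 266, we have 500711 = q(q + 266), so q² + 266q − 500711 = 0.
Discriminant: 266² + 4·500711 = 70756 + 2002844 = 2073600; √2073600 = 1440.
q = (−266 + 1440)/2 = 587, and p = q + 266 = 853.
Check: 587 · 853 = 500711.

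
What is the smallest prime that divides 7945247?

73

7945247 is odd.
Digit sum 38, not divisible by 3.
Ends in 7: not divisible by 5.
7: 7945247 = 7·1135035 + 2
11: 7945247 = 11·722295 + 2
13: 7945247 = 13·611172 + 11
17: 7945247 = 17·467367 + 8
19: 7945247 = 19·418170 + 17
23: 7945247 = 23·345445 + 12
29: 7945247 = 29·273974 + 1
31: 7945247 = 31·256298 + 9
37: 7945247 = 37·214736 + 15
41: 7945247 = 41·193786 + 21
43: 7945247 = 43·184773 + 8
47: 7945247 = 47·169047 + 38
53: 7945247 = 53·149910 + 17
59: 7945247 = 59·134665 + 12
61: 7945247 = 61·130249 + 58
67: 7945247 = 67·118585 + 52
71: 7945247 = 71·111904 + 63
73: 7945247 = 73·108839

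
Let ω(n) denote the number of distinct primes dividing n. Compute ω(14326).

14326 = 2 · 7163
7163 = 13 · 551
551 = 19 · 29
14326 = 2 · 13 · 19 · 29, which has 4 distinct prime factors.

4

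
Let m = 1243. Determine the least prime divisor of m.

11

1243 is odd.
Digit sum 10, not divisible by 3.
Ends in 3: not divisible by 5.
7: 1243 = 7·177 + 4
11: 1243 = 11·113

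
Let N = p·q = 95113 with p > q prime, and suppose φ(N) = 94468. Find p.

419

φ(n) = (p−1)(q−1) = n − (p+q) + 1, so p + q = 95113 − 94468 + 1 = 646.
p and q are the roots of t² − 646t + 95113 = 0.
Discriminant: 646² − 4·95113 = 417316 − 380452 = 36864; √36864 = 192.
q = (646 − 192)/2 = 227, p = (646 + 192)/2 = 419.
Check: 227 · 419 = 95113.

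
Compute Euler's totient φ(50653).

49284

Factor: 50653 = 37^3.
φ(50653) = 37^2·(37−1) = 49284.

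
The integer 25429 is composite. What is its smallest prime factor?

25429 is odd.
Digit sum 22, not divisible by 3.
Ends in 9: not divisible by 5.
7: 25429 = 7·3632 + 5
11: 25429 = 11·2311 + 8
13: 25429 = 13·1956 + 1
17: 25429 = 17·1495 + 14
19: 25429 = 19·1338 + 7
23: 25429 = 23·1105 + 14
29: 25429 = 29·876 + 25
31: 25429 = 31·820 + 9
37: 25429 = 37·687 + 10
41: 25429 = 41·620 + 9
43: 25429 = 43·591 + 16
47: 25429 = 47·541 + 2
53: 25429 = 53·479 + 42
59: 25429 = 59·431

59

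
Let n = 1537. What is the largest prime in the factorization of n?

1537 = 29 · 53
53 is prime.
So 1537 = 29 · 53; the largest prime factor is 53.

53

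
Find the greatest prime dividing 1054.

1054 = 2 · 527
527 = 17 · 31
31 is prime.
So 1054 = 2 · 17 · 31; the largest prime factor is 31.

31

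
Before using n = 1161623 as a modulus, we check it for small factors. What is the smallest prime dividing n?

1161623 is odd.
Digit sum 20, not divisible by 3.
Ends in 3: not divisible by 5.
7: 1161623 = 7·165946 + 1
11: 1161623 = 11·105602 + 1
13: 1161623 = 13·89355 + 8
17: 1161623 = 17·68330 + 13
19: 1161623 = 19·61138 + 1
23: 1161623 = 23·50505 + 8
29: 1161623 = 29·40055 + 28
31: 1161623 = 31·37471 + 22
37: 1161623 = 37·31395 + 8
41: 1161623 = 41·28332 + 11
43: 1161623 = 43·27014 + 21
47: 1161623 = 47·24715 + 18
53: 1161623 = 53·21917 + 22
59: 1161623 = 59·19688 + 31
61: 1161623 = 61·19043

61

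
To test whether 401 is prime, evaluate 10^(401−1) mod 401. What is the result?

1

10^1 ≡ 10 (mod 401)
10^2 ≡ 10^2 = 100 ≡ 100 (mod 401)
10^4 ≡ 100^2 = 10000 ≡ 376 (mod 401)
10^8 ≡ 376^2 = 141376 ≡ 224 (mod 401)
10^16 ≡ 224^2 = 50176 ≡ 51 (mod 401)
10^32 ≡ 51^2 = 2601 ≡ 195 (mod 401)
10^64 ≡ 195^2 = 38025 ≡ 331 (mod 401)
10^128 ≡ 331^2 = 109561 ≡ 88 (mod 401)
10^256 ≡ 88^2 = 7744 ≡ 125 (mod 401)
400 = 256 + 128 + 16 in binary powers of 2.
So 10^400 ≡ 125 · 88 · 51 ≡ 1 (mod 401).
Since the result is 1, base 10 gives no evidence that 401 is composite.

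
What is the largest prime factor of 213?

213 = 3 · 71
71 is prime.
So 213 = 3 · 71; the largest prime factor is 71.

71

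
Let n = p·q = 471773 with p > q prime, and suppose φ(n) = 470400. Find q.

673

φ(n) = (p−1)(q−1) = n − (p+q) + 1, so p + q = 471773 − 470400 + 1 = 1374.
p and q are the roots of t² − 1374t + 471773 = 0.
Discriminant: 1374² − 4·471773 = 1887876 − 1887092 = 784; √784 = 28.
q = (1374 − 28)/2 = 673, p = (1374 + 28)/2 = 701.
Check: 673 · 701 = 471773.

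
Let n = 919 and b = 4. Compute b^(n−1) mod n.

4^1 ≡ 4 (mod 919)
4^2 ≡ 4^2 = 16 ≡ 16 (mod 919)
4^4 ≡ 16^2 = 256 ≡ 256 (mod 919)
4^8 ≡ 256^2 = 65536 ≡ 287 (mod 919)
4^16 ≡ 287^2 = 82369 ≡ 578 (mod 919)
4^32 ≡ 578^2 = 334084 ≡ 487 (mod 919)
4^64 ≡ 487^2 = 237169 ≡ 67 (mod 919)
4^128 ≡ 67^2 = 4489 ≡ 813 (mod 919)
4^256 ≡ 813^2 = 660969 ≡ 208 (mod 919)
4^512 ≡ 208^2 = 43264 ≡ 71 (mod 919)
918 = 512 + 256 + 128 + 16 + 4 + 2 in binary powers of 2.
So 4^918 ≡ 71 · 208 · 813 · 578 · 256 · 16 ≡ 1 (mod 919).
Since the result is 1, base 4 gives no evidence that 919 is composite.

1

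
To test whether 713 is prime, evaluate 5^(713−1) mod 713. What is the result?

315

5^1 ≡ 5 (mod 713)
5^2 ≡ 5^2 = 25 ≡ 25 (mod 713)
5^4 ≡ 25^2 = 625 ≡ 625 (mod 713)
5^8 ≡ 625^2 = 390625 ≡ 614 (mod 713)
5^16 ≡ 614^2 = 376996 ≡ 532 (mod 713)
5^32 ≡ 532^2 = 283024 ≡ 676 (mod 713)
5^64 ≡ 676^2 = 456976 ≡ 656 (mod 713)
5^128 ≡ 656^2 = 430336 ≡ 397 (mod 713)
5^256 ≡ 397^2 = 157609 ≡ 36 (mod 713)
5^512 ≡ 36^2 = 1296 ≡ 583 (mod 713)
712 = 512 + 128 + 64 + 8 in binary powers of 2.
So 5^712 ≡ 583 · 397 · 656 · 614 ≡ 315 (mod 713).
Since 315 ≠ 1, base 5 is a Fermat witness: 713 is composite.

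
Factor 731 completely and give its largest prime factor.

43

731 = 17 · 43
43 is prime.
So 731 = 17 · 43; the largest prime factor is 43.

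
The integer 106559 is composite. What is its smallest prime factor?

23

106559 is odd.
Digit sum 26, not divisible by 3.
Ends in 9: not divisible by 5.
7: 106559 = 7·15222 + 5
11: 106559 = 11·9687 + 2
13: 106559 = 13·8196 + 11
17: 106559 = 17·6268 + 3
19: 106559 = 19·5608 + 7
23: 106559 = 23·4633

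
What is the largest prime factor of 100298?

97

100298 = 2 · 50149
50149 = 11 · 4559
4559 = 47 · 97
97 is prime.
So 100298 = 2 · 11 · 47 · 97; the largest prime factor is 97.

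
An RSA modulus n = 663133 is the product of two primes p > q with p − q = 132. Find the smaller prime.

Since p = q + 132, we have 663133 = q(q + 132), so q² + 132q − 663133 = 0.
Discriminant: 132² + 4·663133 = 17424 + 2652532 = 2669956; √2669956 = 1634.
q = (−132 + 1634)/2 = 751, and p = q + 132 = 883.
Check: 751 · 883 = 663133.

751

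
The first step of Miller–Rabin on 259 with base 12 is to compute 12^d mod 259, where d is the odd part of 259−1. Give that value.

174

259 − 1 = 258 = 2^1 · 129, so d = 129.
12^1 ≡ 12 (mod 259)
12^2 ≡ 12^2 = 144 ≡ 144 (mod 259)
12^4 ≡ 144^2 = 20736 ≡ 16 (mod 259)
12^8 ≡ 16^2 = 256 ≡ 256 (mod 259)
12^16 ≡ 256^2 = 65536 ≡ 9 (mod 259)
12^32 ≡ 9^2 = 81 ≡ 81 (mod 259)
12^64 ≡ 81^2 = 6561 ≡ 86 (mod 259)
12^128 ≡ 86^2 = 7396 ≡ 144 (mod 259)
129 = 128 + 1 in binary powers of 2.
So 12^129 ≡ 144 · 12 ≡ 174 (mod 259).
Squaring chain: 174; never reaches −1, so base 12 is a Miller–Rabin witness that 259 is composite.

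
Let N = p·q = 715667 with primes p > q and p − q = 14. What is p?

Since p = q + 14, we have 715667 = q(q + 14), so q² + 14q − 715667 = 0.
Discriminant: 14² + 4·715667 = 196 + 2862668 = 2862864; √2862864 = 1692.
q = (−14 + 1692)/2 = 839, and p = q + 14 = 853.
Check: 839 · 853 = 715667.

853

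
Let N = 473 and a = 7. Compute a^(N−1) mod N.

7^1 ≡ 7 (mod 473)
7^2 ≡ 7^2 = 49 ≡ 49 (mod 473)
7^4 ≡ 49^2 = 2401 ≡ 36 (mod 473)
7^8 ≡ 36^2 = 1296 ≡ 350 (mod 473)
7^16 ≡ 350^2 = 122500 ≡ 466 (mod 473)
7^32 ≡ 466^2 = 217156 ≡ 49 (mod 473)
7^64 ≡ 49^2 = 2401 ≡ 36 (mod 473)
7^128 ≡ 36^2 = 1296 ≡ 350 (mod 473)
7^256 ≡ 350^2 = 122500 ≡ 466 (mod 473)
472 = 256 + 128 + 64 + 16 + 8 in binary powers of 2.
So 7^472 ≡ 466 · 350 · 36 · 466 · 350 ≡ 423 (mod 473).
Since 423 ≠ 1, base 7 is a Fermat witness: 473 is composite.

423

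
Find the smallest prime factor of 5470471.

47

5470471 is odd.
Digit sum 28, not divisible by 3.
Ends in 1: not divisible by 5.
7: 5470471 = 7·781495 + 6
11: 5470471 = 11·497315 + 6
13: 5470471 = 13·420805 + 6
17: 5470471 = 17·321792 + 7
19: 5470471 = 19·287919 + 10
23: 5470471 = 23·237846 + 13
29: 5470471 = 29·188636 + 27
31: 5470471 = 31·176466 + 25
37: 5470471 = 37·147850 + 21
41: 5470471 = 41·133426 + 5
43: 5470471 = 43·127220 + 11
47: 5470471 = 47·116393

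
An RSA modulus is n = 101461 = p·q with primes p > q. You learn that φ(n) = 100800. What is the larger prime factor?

φ(n) = (p−1)(q−1) = n − (p+q) + 1, so p + q = 101461 − 100800 + 1 = 662.
p and q are the roots of t² − 662t + 101461 = 0.
Discriminant: 662² − 4·101461 = 438244 − 405844 = 32400; √32400 = 180.
q = (662 − 180)/2 = 241, p = (662 + 180)/2 = 421.
Check: 241 · 421 = 101461.

421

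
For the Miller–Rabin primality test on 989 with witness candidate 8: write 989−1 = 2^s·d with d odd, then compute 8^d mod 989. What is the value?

108

989 − 1 = 988 = 2^2 · 247, so d = 247.
8^1 ≡ 8 (mod 989)
8^2 ≡ 8^2 = 64 ≡ 64 (mod 989)
8^4 ≡ 64^2 = 4096 ≡ 140 (mod 989)
8^8 ≡ 140^2 = 19600 ≡ 809 (mod 989)
8^16 ≡ 809^2 = 654481 ≡ 752 (mod 989)
8^32 ≡ 752^2 = 565504 ≡ 785 (mod 989)
8^64 ≡ 785^2 = 616225 ≡ 78 (mod 989)
8^128 ≡ 78^2 = 6084 ≡ 150 (mod 989)
247 = 128 + 64 + 32 + 16 + 4 + 2 + 1 in binary powers of 2.
So 8^247 ≡ 150 · 78 · 785 · 752 · 140 · 64 · 8 ≡ 108 (mod 989).
Squaring chain: 108 → 785; never reaches −1, so base 8 is a Miller–Rabin witness that 989 is composite.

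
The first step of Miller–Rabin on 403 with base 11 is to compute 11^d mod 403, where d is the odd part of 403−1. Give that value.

151

403 − 1 = 402 = 2^1 · 201, so d = 201.
11^1 ≡ 11 (mod 403)
11^2 ≡ 11^2 = 121 ≡ 121 (mod 403)
11^4 ≡ 121^2 = 14641 ≡ 133 (mod 403)
11^8 ≡ 133^2 = 17689 ≡ 360 (mod 403)
11^16 ≡ 360^2 = 129600 ≡ 237 (mod 403)
11^32 ≡ 237^2 = 56169 ≡ 152 (mod 403)
11^64 ≡ 152^2 = 23104 ≡ 133 (mod 403)
11^128 ≡ 133^2 = 17689 ≡ 360 (mod 403)
201 = 128 + 64 + 8 + 1 in binary powers of 2.
So 11^201 ≡ 360 · 133 · 360 · 11 ≡ 151 (mod 403).
Squaring chain: 151; never reaches −1, so base 11 is a Miller–Rabin witness that 403 is composite.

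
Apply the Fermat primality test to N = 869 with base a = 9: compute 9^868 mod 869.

190

9^1 ≡ 9 (mod 869)
9^2 ≡ 9^2 = 81 ≡ 81 (mod 869)
9^4 ≡ 81^2 = 6561 ≡ 478 (mod 869)
9^8 ≡ 478^2 = 228484 ≡ 806 (mod 869)
9^16 ≡ 806^2 = 649636 ≡ 493 (mod 869)
9^32 ≡ 493^2 = 243049 ≡ 598 (mod 869)
9^64 ≡ 598^2 = 357604 ≡ 445 (mod 869)
9^128 ≡ 445^2 = 198025 ≡ 762 (mod 869)
9^256 ≡ 762^2 = 580644 ≡ 152 (mod 869)
9^512 ≡ 152^2 = 23104 ≡ 510 (mod 869)
868 = 512 + 256 + 64 + 32 + 4 in binary powers of 2.
So 9^868 ≡ 510 · 152 · 445 · 598 · 478 ≡ 190 (mod 869).
Since 190 ≠ 1, base 9 is a Fermat witness: 869 is composite.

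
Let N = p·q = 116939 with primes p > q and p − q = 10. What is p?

Since p = q + 10, we have 116939 = q(q + 10), so q² + 10q − 116939 = 0.
Discriminant: 10² + 4·116939 = 100 + 467756 = 467856; √467856 = 684.
q = (−10 + 684)/2 = 337, and p = q + 10 = 347.
Check: 337 · 347 = 116939.

347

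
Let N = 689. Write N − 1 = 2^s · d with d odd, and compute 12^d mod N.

689 − 1 = 688 = 2^4 · 43, so d = 43.
12^1 ≡ 12 (mod 689)
12^2 ≡ 12^2 = 144 ≡ 144 (mod 689)
12^4 ≡ 144^2 = 20736 ≡ 66 (mod 689)
12^8 ≡ 66^2 = 4356 ≡ 222 (mod 689)
12^16 ≡ 222^2 = 49284 ≡ 365 (mod 689)
12^32 ≡ 365^2 = 133225 ≡ 248 (mod 689)
43 = 32 + 8 + 2 + 1 in binary powers of 2.
So 12^43 ≡ 248 · 222 · 144 · 12 ≡ 337 (mod 689).
Squaring chain: 337 → 573 → 365 → 248; never reaches −1, so base 12 is a Miller–Rabin witness that 689 is composite.

337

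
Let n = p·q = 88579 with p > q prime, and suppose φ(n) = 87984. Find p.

φ(n) = (p−1)(q−1) = n − (p+q) + 1, so p + q = 88579 − 87984 + 1 = 596.
p and q are the roots of t² − 596t + 88579 = 0.
Discriminant: 596² − 4·88579 = 355216 − 354316 = 900; √900 = 30.
q = (596 − 30)/2 = 283, p = (596 + 30)/2 = 313.
Check: 283 · 313 = 88579.

313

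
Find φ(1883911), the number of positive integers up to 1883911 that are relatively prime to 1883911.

Factor: 1883911 = 73 · 131 · 197.
φ(1883911) = (73−1) · (131−1) · (197−1) = 72 · 130 · 196 = 1834560.

1834560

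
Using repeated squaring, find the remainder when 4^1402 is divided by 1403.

4^1 ≡ 4 (mod 1403)
4^2 ≡ 4^2 = 16 ≡ 16 (mod 1403)
4^4 ≡ 16^2 = 256 ≡ 256 (mod 1403)
4^8 ≡ 256^2 = 65536 ≡ 998 (mod 1403)
4^16 ≡ 998^2 = 996004 ≡ 1277 (mod 1403)
4^32 ≡ 1277^2 = 1630729 ≡ 443 (mod 1403)
4^64 ≡ 443^2 = 196249 ≡ 1232 (mod 1403)
4^128 ≡ 1232^2 = 1517824 ≡ 1181 (mod 1403)
4^256 ≡ 1181^2 = 1394761 ≡ 179 (mod 1403)
4^512 ≡ 179^2 = 32041 ≡ 1175 (mod 1403)
4^1024 ≡ 1175^2 = 1380625 ≡ 73 (mod 1403)
1402 = 1024 + 256 + 64 + 32 + 16 + 8 + 2 in binary powers of 2.
So 4^1402 ≡ 73 · 179 · 1232 · 443 · 1277 · 998 · 16 ≡ 1001 (mod 1403).
Since 1001 ≠ 1, base 4 is a Fermat witness: 1403 is composite.

1001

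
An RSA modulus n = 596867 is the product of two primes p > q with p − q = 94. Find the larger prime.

821

Since p = q + 94, we have 596867 = q(q + 94), so q² + 94q − 596867 = 0.
Discriminant: 94² + 4·596867 = 8836 + 2387468 = 2396304; √2396304 = 1548.
q = (−94 + 1548)/2 = 727, and p = q + 94 = 821.
Check: 727 · 821 = 596867.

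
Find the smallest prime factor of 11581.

37

11581 is odd.
Digit sum 16, not divisible by 3.
Ends in 1: not divisible by 5.
7: 11581 = 7·1654 + 3
11: 11581 = 11·1052 + 9
13: 11581 = 13·890 + 11
17: 11581 = 17·681 + 4
19: 11581 = 19·609 + 10
23: 11581 = 23·503 + 12
29: 11581 = 29·399 + 10
31: 11581 = 31·373 + 18
37: 11581 = 37·313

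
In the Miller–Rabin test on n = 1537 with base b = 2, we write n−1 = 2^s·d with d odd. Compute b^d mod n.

1537 − 1 = 1536 = 2^9 · 3, so d = 3.
2^1 ≡ 2 (mod 1537)
2^2 ≡ 2^2 = 4 ≡ 4 (mod 1537)
3 = 2 + 1 in binary powers of 2.
So 2^3 ≡ 4 · 2 ≡ 8 (mod 1537).
Squaring chain: 8 → 64 → 1022 → 861 → 487 → 471 → 513 → 342 → 152; never reaches −1, so base 2 is a Miller–Rabin witness that 1537 is composite.

8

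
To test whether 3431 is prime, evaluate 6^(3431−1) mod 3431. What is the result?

6^1 ≡ 6 (mod 3431)
6^2 ≡ 6^2 = 36 ≡ 36 (mod 3431)
6^4 ≡ 36^2 = 1296 ≡ 1296 (mod 3431)
6^8 ≡ 1296^2 = 1679616 ≡ 1857 (mod 3431)
6^16 ≡ 1857^2 = 3448449 ≡ 294 (mod 3431)
6^32 ≡ 294^2 = 86436 ≡ 661 (mod 3431)
6^64 ≡ 661^2 = 436921 ≡ 1184 (mod 3431)
6^128 ≡ 1184^2 = 1401856 ≡ 2008 (mod 3431)
6^256 ≡ 2008^2 = 4032064 ≡ 639 (mod 3431)
6^512 ≡ 639^2 = 408321 ≡ 32 (mod 3431)
6^1024 ≡ 32^2 = 1024 ≡ 1024 (mod 3431)
6^2048 ≡ 1024^2 = 1048576 ≡ 2121 (mod 3431)
3430 = 2048 + 1024 + 256 + 64 + 32 + 4 + 2 in binary powers of 2.
So 6^3430 ≡ 2121 · 1024 · 639 · 1184 · 661 · 1296 · 36 ≡ 1955 (mod 3431).
Since 1955 ≠ 1, base 6 is a Fermat witness: 3431 is composite.

1955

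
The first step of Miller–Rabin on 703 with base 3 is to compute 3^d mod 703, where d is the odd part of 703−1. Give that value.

702

703 − 1 = 702 = 2^1 · 351, so d = 351.
3^1 ≡ 3 (mod 703)
3^2 ≡ 3^2 = 9 ≡ 9 (mod 703)
3^4 ≡ 9^2 = 81 ≡ 81 (mod 703)
3^8 ≡ 81^2 = 6561 ≡ 234 (mod 703)
3^16 ≡ 234^2 = 54756 ≡ 625 (mod 703)
3^32 ≡ 625^2 = 390625 ≡ 460 (mod 703)
3^64 ≡ 460^2 = 211600 ≡ 700 (mod 703)
3^128 ≡ 700^2 = 490000 ≡ 9 (mod 703)
3^256 ≡ 9^2 = 81 ≡ 81 (mod 703)
351 = 256 + 64 + 16 + 8 + 4 + 2 + 1 in binary powers of 2.
So 3^351 ≡ 81 · 700 · 625 · 234 · 81 · 9 · 3 ≡ 702 (mod 703).
Since 3^d ≡ 702 (mod 703), base 3 does not prove 703 composite.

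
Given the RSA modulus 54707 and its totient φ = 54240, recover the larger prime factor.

241

φ(n) = (p−1)(q−1) = n − (p+q) + 1, so p + q = 54707 − 54240 + 1 = 468.
p and q are the roots of t² − 468t + 54707 = 0.
Discriminant: 468² − 4·54707 = 219024 − 218828 = 196; √196 = 14.
q = (468 − 14)/2 = 227, p = (468 + 14)/2 = 241.
Check: 227 · 241 = 54707.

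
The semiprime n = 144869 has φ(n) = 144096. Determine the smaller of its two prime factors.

317

φ(n) = (p−1)(q−1) = n − (p+q) + 1, so p + q = 144869 − 144096 + 1 = 774.
p and q are the roots of t² − 774t + 144869 = 0.
Discriminant: 774² − 4·144869 = 599076 − 579476 = 19600; √19600 = 140.
q = (774 − 140)/2 = 317, p = (774 + 140)/2 = 457.
Check: 317 · 457 = 144869.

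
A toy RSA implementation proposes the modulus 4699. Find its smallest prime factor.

37

4699 is odd.
Digit sum 28, not divisible by 3.
Ends in 9: not divisible by 5.
7: 4699 = 7·671 + 2
11: 4699 = 11·427 + 2
13: 4699 = 13·361 + 6
17: 4699 = 17·276 + 7
19: 4699 = 19·247 + 6
23: 4699 = 23·204 + 7
29: 4699 = 29·162 + 1
31: 4699 = 31·151 + 18
37: 4699 = 37·127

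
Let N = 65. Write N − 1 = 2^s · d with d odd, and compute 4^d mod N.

4

65 − 1 = 64 = 2^6 · 1, so d = 1.
4^1 ≡ 4 (mod 65)
1 = 1 in binary powers of 2.
So 4^1 ≡ 4 ≡ 4 (mod 65).
Squaring chain: 4 → 16 → 61 → 16 → 61 → 16; never reaches −1, so base 4 is a Miller–Rabin witness that 65 is composite.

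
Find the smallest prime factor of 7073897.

79

7073897 is odd.
Digit sum 41, not divisible by 3.
Ends in 7: not divisible by 5.
7: 7073897 = 7·1010556 + 5
11: 7073897 = 11·643081 + 6
13: 7073897 = 13·544145 + 12
17: 7073897 = 17·416111 + 10
19: 7073897 = 19·372310 + 7
23: 7073897 = 23·307560 + 17
29: 7073897 = 29·243927 + 14
31: 7073897 = 31·228190 + 7
37: 7073897 = 37·191186 + 15
41: 7073897 = 41·172534 + 3
43: 7073897 = 43·164509 + 10
47: 7073897 = 47·150508 + 21
53: 7073897 = 53·133469 + 40
59: 7073897 = 59·119896 + 33
61: 7073897 = 61·115965 + 32
67: 7073897 = 67·105580 + 37
71: 7073897 = 71·99632 + 25
73: 7073897 = 73·96902 + 51
79: 7073897 = 79·89543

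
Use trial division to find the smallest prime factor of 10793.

10793 is odd.
Digit sum 20, not divisible by 3.
Ends in 3: not divisible by 5.
7: 10793 = 7·1541 + 6
11: 10793 = 11·981 + 2
13: 10793 = 13·830 + 3
17: 10793 = 17·634 + 15
19: 10793 = 19·568 + 1
23: 10793 = 23·469 + 6
29: 10793 = 29·372 + 5
31: 10793 = 31·348 + 5
37: 10793 = 37·291 + 26
41: 10793 = 41·263 + 10
43: 10793 = 43·251

43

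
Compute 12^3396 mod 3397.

1116

12^1 ≡ 12 (mod 3397)
12^2 ≡ 12^2 = 144 ≡ 144 (mod 3397)
12^4 ≡ 144^2 = 20736 ≡ 354 (mod 3397)
12^8 ≡ 354^2 = 125316 ≡ 3024 (mod 3397)
12^16 ≡ 3024^2 = 9144576 ≡ 3249 (mod 3397)
12^32 ≡ 3249^2 = 10556001 ≡ 1522 (mod 3397)
12^64 ≡ 1522^2 = 2316484 ≡ 3127 (mod 3397)
12^128 ≡ 3127^2 = 9778129 ≡ 1563 (mod 3397)
12^256 ≡ 1563^2 = 2442969 ≡ 526 (mod 3397)
12^512 ≡ 526^2 = 276676 ≡ 1519 (mod 3397)
12^1024 ≡ 1519^2 = 2307361 ≡ 798 (mod 3397)
12^2048 ≡ 798^2 = 636804 ≡ 1565 (mod 3397)
3396 = 2048 + 1024 + 256 + 64 + 4 in binary powers of 2.
So 12^3396 ≡ 1565 · 798 · 526 · 3127 · 354 ≡ 1116 (mod 3397).
Since 1116 ≠ 1, base 12 is a Fermat witness: 3397 is composite.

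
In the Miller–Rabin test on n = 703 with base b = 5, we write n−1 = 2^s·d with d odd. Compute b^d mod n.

703 − 1 = 702 = 2^1 · 351, so d = 351.
5^1 ≡ 5 (mod 703)
5^2 ≡ 5^2 = 25 ≡ 25 (mod 703)
5^4 ≡ 25^2 = 625 ≡ 625 (mod 703)
5^8 ≡ 625^2 = 390625 ≡ 460 (mod 703)
5^16 ≡ 460^2 = 211600 ≡ 700 (mod 703)
5^32 ≡ 700^2 = 490000 ≡ 9 (mod 703)
5^64 ≡ 9^2 = 81 ≡ 81 (mod 703)
5^128 ≡ 81^2 = 6561 ≡ 234 (mod 703)
5^256 ≡ 234^2 = 54756 ≡ 625 (mod 703)
351 = 256 + 64 + 16 + 8 + 4 + 2 + 1 in binary powers of 2.
So 5^351 ≡ 625 · 81 · 700 · 460 · 625 · 25 · 5 ≡ 438 (mod 703).
Squaring chain: 438; never reaches −1, so base 5 is a Miller–Rabin witness that 703 is composite.

438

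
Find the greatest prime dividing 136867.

97

136867 = 17 · 8051
8051 = 83 · 97
97 is prime.
So 136867 = 17 · 83 · 97; the largest prime factor is 97.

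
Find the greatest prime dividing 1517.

1517 = 37 · 41
41 is prime.
So 1517 = 37 · 41; the largest prime factor is 41.

41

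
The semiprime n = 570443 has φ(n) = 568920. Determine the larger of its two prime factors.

φ(n) = (p−1)(q−1) = n − (p+q) + 1, so p + q = 570443 − 568920 + 1 = 1524.
p and q are the roots of t² − 1524t + 570443 = 0.
Discriminant: 1524² − 4·570443 = 2322576 − 2281772 = 40804; √40804 = 202.
q = (1524 − 202)/2 = 661, p = (1524 + 202)/2 = 863.
Check: 661 · 863 = 570443.

863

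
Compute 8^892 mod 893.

8^1 ≡ 8 (mod 893)
8^2 ≡ 8^2 = 64 ≡ 64 (mod 893)
8^4 ≡ 64^2 = 4096 ≡ 524 (mod 893)
8^8 ≡ 524^2 = 274576 ≡ 425 (mod 893)
8^16 ≡ 425^2 = 180625 ≡ 239 (mod 893)
8^32 ≡ 239^2 = 57121 ≡ 862 (mod 893)
8^64 ≡ 862^2 = 743044 ≡ 68 (mod 893)
8^128 ≡ 68^2 = 4624 ≡ 159 (mod 893)
8^256 ≡ 159^2 = 25281 ≡ 277 (mod 893)
8^512 ≡ 277^2 = 76729 ≡ 824 (mod 893)
892 = 512 + 256 + 64 + 32 + 16 + 8 + 4 in binary powers of 2.
So 8^892 ≡ 824 · 277 · 68 · 862 · 239 · 425 · 524 ≡ 68 (mod 893).
Since 68 ≠ 1, base 8 is a Fermat witness: 893 is composite.

68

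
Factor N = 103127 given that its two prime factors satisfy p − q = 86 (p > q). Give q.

Since p = q + 86, we have 103127 = q(q + 86), so q² + 86q − 103127 = 0.
Discriminant: 86² + 4·103127 = 7396 + 412508 = 419904; √419904 = 648.
q = (−86 + 648)/2 = 281, and p = q + 86 = 367.
Check: 281 · 367 = 103127.

281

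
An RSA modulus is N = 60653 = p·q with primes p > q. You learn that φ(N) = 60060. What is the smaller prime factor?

131

φ(n) = (p−1)(q−1) = n − (p+q) + 1, so p + q = 60653 − 60060 + 1 = 594.
p and q are the roots of t² − 594t + 60653 = 0.
Discriminant: 594² − 4·60653 = 352836 − 242612 = 110224; √110224 = 332.
q = (594 − 332)/2 = 131, p = (594 + 332)/2 = 463.
Check: 131 · 463 = 60653.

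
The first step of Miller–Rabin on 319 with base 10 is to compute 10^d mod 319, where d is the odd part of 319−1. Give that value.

319 − 1 = 318 = 2^1 · 159, so d = 159.
10^1 ≡ 10 (mod 319)
10^2 ≡ 10^2 = 100 ≡ 100 (mod 319)
10^4 ≡ 100^2 = 10000 ≡ 111 (mod 319)
10^8 ≡ 111^2 = 12321 ≡ 199 (mod 319)
10^16 ≡ 199^2 = 39601 ≡ 45 (mod 319)
10^32 ≡ 45^2 = 2025 ≡ 111 (mod 319)
10^64 ≡ 111^2 = 12321 ≡ 199 (mod 319)
10^128 ≡ 199^2 = 39601 ≡ 45 (mod 319)
159 = 128 + 16 + 8 + 4 + 2 + 1 in binary powers of 2.
So 10^159 ≡ 45 · 45 · 199 · 111 · 100 · 10 ≡ 21 (mod 319).
Squaring chain: 21; never reaches −1, so base 10 is a Miller–Rabin witness that 319 is composite.

21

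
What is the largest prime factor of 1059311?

1059311 = 11 · 96301
96301 = 23 · 4187
4187 = 53 · 79
79 is prime.
So 1059311 = 11 · 23 · 53 · 79; the largest prime factor is 79.

79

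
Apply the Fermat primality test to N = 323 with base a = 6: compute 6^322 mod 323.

6^1 ≡ 6 (mod 323)
6^2 ≡ 6^2 = 36 ≡ 36 (mod 323)
6^4 ≡ 36^2 = 1296 ≡ 4 (mod 323)
6^8 ≡ 4^2 = 16 ≡ 16 (mod 323)
6^16 ≡ 16^2 = 256 ≡ 256 (mod 323)
6^32 ≡ 256^2 = 65536 ≡ 290 (mod 323)
6^64 ≡ 290^2 = 84100 ≡ 120 (mod 323)
6^128 ≡ 120^2 = 14400 ≡ 188 (mod 323)
6^256 ≡ 188^2 = 35344 ≡ 137 (mod 323)
322 = 256 + 64 + 2 in binary powers of 2.
So 6^322 ≡ 137 · 120 · 36 ≡ 104 (mod 323).
Since 104 ≠ 1, base 6 is a Fermat witness: 323 is composite.

104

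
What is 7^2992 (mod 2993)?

1322

7^1 ≡ 7 (mod 2993)
7^2 ≡ 7^2 = 49 ≡ 49 (mod 2993)
7^4 ≡ 49^2 = 2401 ≡ 2401 (mod 2993)
7^8 ≡ 2401^2 = 5764801 ≡ 283 (mod 2993)
7^16 ≡ 283^2 = 80089 ≡ 2271 (mod 2993)
7^32 ≡ 2271^2 = 5157441 ≡ 502 (mod 2993)
7^64 ≡ 502^2 = 252004 ≡ 592 (mod 2993)
7^128 ≡ 592^2 = 350464 ≡ 283 (mod 2993)
7^256 ≡ 283^2 = 80089 ≡ 2271 (mod 2993)
7^512 ≡ 2271^2 = 5157441 ≡ 502 (mod 2993)
7^1024 ≡ 502^2 = 252004 ≡ 592 (mod 2993)
7^2048 ≡ 592^2 = 350464 ≡ 283 (mod 2993)
2992 = 2048 + 512 + 256 + 128 + 32 + 16 in binary powers of 2.
So 7^2992 ≡ 283 · 502 · 2271 · 283 · 502 · 2271 ≡ 1322 (mod 2993).
Since 1322 ≠ 1, base 7 is a Fermat witness: 2993 is composite.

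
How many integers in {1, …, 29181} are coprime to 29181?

19040

Factor: 29181 = 3 · 71 · 137.
φ(29181) = (3−1) · (71−1) · (137−1) = 2 · 70 · 136 = 19040.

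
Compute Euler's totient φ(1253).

1068

Factor: 1253 = 7 · 179.
φ(1253) = (7−1) · (179−1) = 6 · 178 = 1068.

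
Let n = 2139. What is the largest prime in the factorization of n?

2139 = 3 · 713
713 = 23 · 31
31 is prime.
So 2139 = 3 · 23 · 31; the largest prime factor is 31.

31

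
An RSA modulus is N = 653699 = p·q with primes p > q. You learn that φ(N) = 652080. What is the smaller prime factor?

761

φ(n) = (p−1)(q−1) = n − (p+q) + 1, so p + q = 653699 − 652080 + 1 = 1620.
p and q are the roots of t² − 1620t + 653699 = 0.
Discriminant: 1620² − 4·653699 = 2624400 − 2614796 = 9604; √9604 = 98.
q = (1620 − 98)/2 = 761, p = (1620 + 98)/2 = 859.
Check: 761 · 859 = 653699.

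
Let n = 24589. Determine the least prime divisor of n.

24589 is odd.
Digit sum 28, not divisible by 3.
Ends in 9: not divisible by 5.
7: 24589 = 7·3512 + 5
11: 24589 = 11·2235 + 4
13: 24589 = 13·1891 + 6
17: 24589 = 17·1446 + 7
19: 24589 = 19·1294 + 3
23: 24589 = 23·1069 + 2
29: 24589 = 29·847 + 26
31: 24589 = 31·793 + 6
37: 24589 = 37·664 + 21
41: 24589 = 41·599 + 30
43: 24589 = 43·571 + 36
47: 24589 = 47·523 + 8
53: 24589 = 53·463 + 50
59: 24589 = 59·416 + 45
61: 24589 = 61·403 + 6
67: 24589 = 67·367

67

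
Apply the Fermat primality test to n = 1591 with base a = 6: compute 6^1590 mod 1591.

6^1 ≡ 6 (mod 1591)
6^2 ≡ 6^2 = 36 ≡ 36 (mod 1591)
6^4 ≡ 36^2 = 1296 ≡ 1296 (mod 1591)
6^8 ≡ 1296^2 = 1679616 ≡ 1111 (mod 1591)
6^16 ≡ 1111^2 = 1234321 ≡ 1296 (mod 1591)
6^32 ≡ 1296^2 = 1679616 ≡ 1111 (mod 1591)
6^64 ≡ 1111^2 = 1234321 ≡ 1296 (mod 1591)
6^128 ≡ 1296^2 = 1679616 ≡ 1111 (mod 1591)
6^256 ≡ 1111^2 = 1234321 ≡ 1296 (mod 1591)
6^512 ≡ 1296^2 = 1679616 ≡ 1111 (mod 1591)
6^1024 ≡ 1111^2 = 1234321 ≡ 1296 (mod 1591)
1590 = 1024 + 512 + 32 + 16 + 4 + 2 in binary powers of 2.
So 6^1590 ≡ 1296 · 1111 · 1111 · 1296 · 1296 · 36 ≡ 517 (mod 1591).
Since 517 ≠ 1, base 6 is a Fermat witness: 1591 is composite.

517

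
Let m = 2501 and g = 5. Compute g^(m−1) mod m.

1477

5^1 ≡ 5 (mod 2501)
5^2 ≡ 5^2 = 25 ≡ 25 (mod 2501)
5^4 ≡ 25^2 = 625 ≡ 625 (mod 2501)
5^8 ≡ 625^2 = 390625 ≡ 469 (mod 2501)
5^16 ≡ 469^2 = 219961 ≡ 2374 (mod 2501)
5^32 ≡ 2374^2 = 5635876 ≡ 1123 (mod 2501)
5^64 ≡ 1123^2 = 1261129 ≡ 625 (mod 2501)
5^128 ≡ 625^2 = 390625 ≡ 469 (mod 2501)
5^256 ≡ 469^2 = 219961 ≡ 2374 (mod 2501)
5^512 ≡ 2374^2 = 5635876 ≡ 1123 (mod 2501)
5^1024 ≡ 1123^2 = 1261129 ≡ 625 (mod 2501)
5^2048 ≡ 625^2 = 390625 ≡ 469 (mod 2501)
2500 = 2048 + 256 + 128 + 64 + 4 in binary powers of 2.
So 5^2500 ≡ 469 · 2374 · 469 · 625 · 625 ≡ 1477 (mod 2501).
Since 1477 ≠ 1, base 5 is a Fermat witness: 2501 is composite.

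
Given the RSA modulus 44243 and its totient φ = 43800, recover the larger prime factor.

293

φ(n) = (p−1)(q−1) = n − (p+q) + 1, so p + q = 44243 − 43800 + 1 = 444.
p and q are the roots of t² − 444t + 44243 = 0.
Discriminant: 444² − 4·44243 = 197136 − 176972 = 20164; √20164 = 142.
q = (444 − 142)/2 = 151, p = (444 + 142)/2 = 293.
Check: 151 · 293 = 44243.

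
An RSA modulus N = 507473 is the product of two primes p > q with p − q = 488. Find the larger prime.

Since p = q + 488, we have 507473 = q(q + 488), so q² + 488q − 507473 = 0.
Discriminant: 488² + 4·507473 = 238144 + 2029892 = 2268036; √2268036 = 1506.
q = (−488 + 1506)/2 = 509, and p = q + 488 = 997.
Check: 509 · 997 = 507473.

997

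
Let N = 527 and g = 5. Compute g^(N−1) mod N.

253

5^1 ≡ 5 (mod 527)
5^2 ≡ 5^2 = 25 ≡ 25 (mod 527)
5^4 ≡ 25^2 = 625 ≡ 98 (mod 527)
5^8 ≡ 98^2 = 9604 ≡ 118 (mod 527)
5^16 ≡ 118^2 = 13924 ≡ 222 (mod 527)
5^32 ≡ 222^2 = 49284 ≡ 273 (mod 527)
5^64 ≡ 273^2 = 74529 ≡ 222 (mod 527)
5^128 ≡ 222^2 = 49284 ≡ 273 (mod 527)
5^256 ≡ 273^2 = 74529 ≡ 222 (mod 527)
5^512 ≡ 222^2 = 49284 ≡ 273 (mod 527)
526 = 512 + 8 + 4 + 2 in binary powers of 2.
So 5^526 ≡ 273 · 118 · 98 · 25 ≡ 253 (mod 527).
Since 253 ≠ 1, base 5 is a Fermat witness: 527 is composite.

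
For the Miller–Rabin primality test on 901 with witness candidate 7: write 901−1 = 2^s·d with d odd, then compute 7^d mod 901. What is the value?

143

901 − 1 = 900 = 2^2 · 225, so d = 225.
7^1 ≡ 7 (mod 901)
7^2 ≡ 7^2 = 49 ≡ 49 (mod 901)
7^4 ≡ 49^2 = 2401 ≡ 599 (mod 901)
7^8 ≡ 599^2 = 358801 ≡ 203 (mod 901)
7^16 ≡ 203^2 = 41209 ≡ 664 (mod 901)
7^32 ≡ 664^2 = 440896 ≡ 307 (mod 901)
7^64 ≡ 307^2 = 94249 ≡ 545 (mod 901)
7^128 ≡ 545^2 = 297025 ≡ 596 (mod 901)
225 = 128 + 64 + 32 + 1 in binary powers of 2.
So 7^225 ≡ 596 · 545 · 307 · 7 ≡ 143 (mod 901).
Squaring chain: 143 → 627; never reaches −1, so base 7 is a Miller–Rabin witness that 901 is composite.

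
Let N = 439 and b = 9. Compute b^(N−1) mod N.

1

9^1 ≡ 9 (mod 439)
9^2 ≡ 9^2 = 81 ≡ 81 (mod 439)
9^4 ≡ 81^2 = 6561 ≡ 415 (mod 439)
9^8 ≡ 415^2 = 172225 ≡ 137 (mod 439)
9^16 ≡ 137^2 = 18769 ≡ 331 (mod 439)
9^32 ≡ 331^2 = 109561 ≡ 250 (mod 439)
9^64 ≡ 250^2 = 62500 ≡ 162 (mod 439)
9^128 ≡ 162^2 = 26244 ≡ 343 (mod 439)
9^256 ≡ 343^2 = 117649 ≡ 436 (mod 439)
438 = 256 + 128 + 32 + 16 + 4 + 2 in binary powers of 2.
So 9^438 ≡ 436 · 343 · 250 · 331 · 415 · 81 ≡ 1 (mod 439).
Since the result is 1, base 9 gives no evidence that 439 is composite.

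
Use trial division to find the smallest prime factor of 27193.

71

27193 is odd.
Digit sum 22, not divisible by 3.
Ends in 3: not divisible by 5.
7: 27193 = 7·3884 + 5
11: 27193 = 11·2472 + 1
13: 27193 = 13·2091 + 10
17: 27193 = 17·1599 + 10
19: 27193 = 19·1431 + 4
23: 27193 = 23·1182 + 7
29: 27193 = 29·937 + 20
31: 27193 = 31·877 + 6
37: 27193 = 37·734 + 35
41: 27193 = 41·663 + 10
43: 27193 = 43·632 + 17
47: 27193 = 47·578 + 27
53: 27193 = 53·513 + 4
59: 27193 = 59·460 + 53
61: 27193 = 61·445 + 48
67: 27193 = 67·405 + 58
71: 27193 = 71·383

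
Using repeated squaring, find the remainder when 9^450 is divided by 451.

122

9^1 ≡ 9 (mod 451)
9^2 ≡ 9^2 = 81 ≡ 81 (mod 451)
9^4 ≡ 81^2 = 6561 ≡ 247 (mod 451)
9^8 ≡ 247^2 = 61009 ≡ 124 (mod 451)
9^16 ≡ 124^2 = 15376 ≡ 42 (mod 451)
9^32 ≡ 42^2 = 1764 ≡ 411 (mod 451)
9^64 ≡ 411^2 = 168921 ≡ 247 (mod 451)
9^128 ≡ 247^2 = 61009 ≡ 124 (mod 451)
9^256 ≡ 124^2 = 15376 ≡ 42 (mod 451)
450 = 256 + 128 + 64 + 2 in binary powers of 2.
So 9^450 ≡ 42 · 124 · 247 · 81 ≡ 122 (mod 451).
Since 122 ≠ 1, base 9 is a Fermat witness: 451 is composite.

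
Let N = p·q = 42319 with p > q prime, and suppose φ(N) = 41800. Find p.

φ(n) = (p−1)(q−1) = n − (p+q) + 1, so p + q = 42319 − 41800 + 1 = 520.
p and q are the roots of t² − 520t + 42319 = 0.
Discriminant: 520² − 4·42319 = 270400 − 169276 = 101124; √101124 = 318.
q = (520 − 318)/2 = 101, p = (520 + 318)/2 = 419.
Check: 101 · 419 = 42319.

419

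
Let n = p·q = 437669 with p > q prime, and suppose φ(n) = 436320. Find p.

φ(n) = (p−1)(q−1) = n − (p+q) + 1, so p + q = 437669 − 436320 + 1 = 1350.
p and q are the roots of t² − 1350t + 437669 = 0.
Discriminant: 1350² − 4·437669 = 1822500 − 1750676 = 71824; √71824 = 268.
q = (1350 − 268)/2 = 541, p = (1350 + 268)/2 = 809.
Check: 541 · 809 = 437669.

809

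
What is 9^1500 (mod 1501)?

9^1 ≡ 9 (mod 1501)
9^2 ≡ 9^2 = 81 ≡ 81 (mod 1501)
9^4 ≡ 81^2 = 6561 ≡ 557 (mod 1501)
9^8 ≡ 557^2 = 310249 ≡ 1043 (mod 1501)
9^16 ≡ 1043^2 = 1087849 ≡ 1125 (mod 1501)
9^32 ≡ 1125^2 = 1265625 ≡ 282 (mod 1501)
9^64 ≡ 282^2 = 79524 ≡ 1472 (mod 1501)
9^128 ≡ 1472^2 = 2166784 ≡ 841 (mod 1501)
9^256 ≡ 841^2 = 707281 ≡ 310 (mod 1501)
9^512 ≡ 310^2 = 96100 ≡ 36 (mod 1501)
9^1024 ≡ 36^2 = 1296 ≡ 1296 (mod 1501)
1500 = 1024 + 256 + 128 + 64 + 16 + 8 + 4 in binary powers of 2.
So 9^1500 ≡ 1296 · 310 · 841 · 1472 · 1125 · 1043 · 557 ≡ 828 (mod 1501).
Since 828 ≠ 1, base 9 is a Fermat witness: 1501 is composite.

828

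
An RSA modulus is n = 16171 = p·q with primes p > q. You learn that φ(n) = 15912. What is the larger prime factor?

157

φ(n) = (p−1)(q−1) = n − (p+q) + 1, so p + q = 16171 − 15912 + 1 = 260.
p and q are the roots of t² − 260t + 16171 = 0.
Discriminant: 260² − 4·16171 = 67600 − 64684 = 2916; √2916 = 54.
q = (260 − 54)/2 = 103, p = (260 + 54)/2 = 157.
Check: 103 · 157 = 16171.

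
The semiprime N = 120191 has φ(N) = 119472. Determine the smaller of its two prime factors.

263

φ(n) = (p−1)(q−1) = n − (p+q) + 1, so p + q = 120191 − 119472 + 1 = 720.
p and q are the roots of t² − 720t + 120191 = 0.
Discriminant: 720² − 4·120191 = 518400 − 480764 = 37636; √37636 = 194.
q = (720 − 194)/2 = 263, p = (720 + 194)/2 = 457.
Check: 263 · 457 = 120191.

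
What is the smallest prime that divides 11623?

11623 is odd.
Digit sum 13, not divisible by 3.
Ends in 3: not divisible by 5.
7: 11623 = 7·1660 + 3
11: 11623 = 11·1056 + 7
13: 11623 = 13·894 + 1
17: 11623 = 17·683 + 12
19: 11623 = 19·611 + 14
23: 11623 = 23·505 + 8
29: 11623 = 29·400 + 23
31: 11623 = 31·374 + 29
37: 11623 = 37·314 + 5
41: 11623 = 41·283 + 20
43: 11623 = 43·270 + 13
47: 11623 = 47·247 + 14
53: 11623 = 53·219 + 16
59: 11623 = 59·197

59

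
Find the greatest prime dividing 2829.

41

2829 = 3 · 943
943 = 23 · 41
41 is prime.
So 2829 = 3 · 23 · 41; the largest prime factor is 41.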